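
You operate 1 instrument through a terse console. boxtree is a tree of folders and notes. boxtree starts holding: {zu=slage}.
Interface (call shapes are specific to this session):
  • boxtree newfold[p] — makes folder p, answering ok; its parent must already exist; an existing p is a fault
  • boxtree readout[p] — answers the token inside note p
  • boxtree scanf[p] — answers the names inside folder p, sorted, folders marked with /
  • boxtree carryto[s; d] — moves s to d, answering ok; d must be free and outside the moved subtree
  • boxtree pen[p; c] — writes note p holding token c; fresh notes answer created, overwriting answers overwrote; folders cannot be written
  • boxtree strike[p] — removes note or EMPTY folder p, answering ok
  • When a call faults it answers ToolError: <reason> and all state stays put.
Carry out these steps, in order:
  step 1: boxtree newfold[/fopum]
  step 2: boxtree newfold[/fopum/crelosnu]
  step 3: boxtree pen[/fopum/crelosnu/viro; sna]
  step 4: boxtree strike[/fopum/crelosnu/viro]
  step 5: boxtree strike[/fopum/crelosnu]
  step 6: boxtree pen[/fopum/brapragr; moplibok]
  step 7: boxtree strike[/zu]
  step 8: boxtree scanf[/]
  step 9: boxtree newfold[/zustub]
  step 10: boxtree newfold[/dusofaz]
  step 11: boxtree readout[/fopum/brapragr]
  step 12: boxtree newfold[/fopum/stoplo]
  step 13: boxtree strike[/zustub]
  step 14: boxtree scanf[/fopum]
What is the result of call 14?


Answer: [brapragr, stoplo/]

Derivation:
·→ boxtree newfold(/fopum)
·← ok
·→ boxtree newfold(/fopum/crelosnu)
·← ok
·→ boxtree pen(/fopum/crelosnu/viro, sna)
·← created
·→ boxtree strike(/fopum/crelosnu/viro)
·← ok
·→ boxtree strike(/fopum/crelosnu)
·← ok
·→ boxtree pen(/fopum/brapragr, moplibok)
·← created
·→ boxtree strike(/zu)
·← ok
·→ boxtree scanf(/)
·← [fopum/]
·→ boxtree newfold(/zustub)
·← ok
·→ boxtree newfold(/dusofaz)
·← ok
·→ boxtree readout(/fopum/brapragr)
·← moplibok
·→ boxtree newfold(/fopum/stoplo)
·← ok
·→ boxtree strike(/zustub)
·← ok
·→ boxtree scanf(/fopum)
·← [brapragr, stoplo/]


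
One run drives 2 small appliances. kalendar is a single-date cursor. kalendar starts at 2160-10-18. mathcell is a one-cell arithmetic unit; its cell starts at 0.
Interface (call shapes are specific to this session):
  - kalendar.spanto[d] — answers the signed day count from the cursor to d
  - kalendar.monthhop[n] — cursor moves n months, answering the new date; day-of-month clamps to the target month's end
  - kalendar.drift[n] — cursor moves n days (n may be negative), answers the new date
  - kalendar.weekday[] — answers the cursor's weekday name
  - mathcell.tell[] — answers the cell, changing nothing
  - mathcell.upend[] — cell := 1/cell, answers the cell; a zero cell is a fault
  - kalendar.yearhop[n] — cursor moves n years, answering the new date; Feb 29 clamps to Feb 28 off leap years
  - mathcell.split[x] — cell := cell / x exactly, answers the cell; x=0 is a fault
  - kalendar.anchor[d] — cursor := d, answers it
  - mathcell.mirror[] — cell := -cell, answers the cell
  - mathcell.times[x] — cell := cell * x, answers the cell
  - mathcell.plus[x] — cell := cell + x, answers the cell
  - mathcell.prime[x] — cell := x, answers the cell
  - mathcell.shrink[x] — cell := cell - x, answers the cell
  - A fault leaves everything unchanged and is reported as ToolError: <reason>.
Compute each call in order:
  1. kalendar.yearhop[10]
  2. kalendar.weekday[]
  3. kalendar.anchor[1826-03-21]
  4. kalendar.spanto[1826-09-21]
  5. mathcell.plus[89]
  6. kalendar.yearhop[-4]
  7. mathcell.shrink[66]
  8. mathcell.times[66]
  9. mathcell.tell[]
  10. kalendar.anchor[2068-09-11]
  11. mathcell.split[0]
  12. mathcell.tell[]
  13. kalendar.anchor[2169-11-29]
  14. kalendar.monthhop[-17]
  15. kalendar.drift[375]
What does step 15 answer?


Answer: 2169-07-09

Derivation:
% 1. yearhop(n=10) == 2170-10-18
% 2. weekday() == Thursday
% 3. anchor(d=1826-03-21) == 1826-03-21
% 4. spanto(d=1826-09-21) == 184
% 5. plus(x=89) == 89
% 6. yearhop(n=-4) == 1822-03-21
% 7. shrink(x=66) == 23
% 8. times(x=66) == 1518
% 9. tell() == 1518
% 10. anchor(d=2068-09-11) == 2068-09-11
% 11. split(x=0) == ToolError: division by zero
% 12. tell() == 1518
% 13. anchor(d=2169-11-29) == 2169-11-29
% 14. monthhop(n=-17) == 2168-06-29
% 15. drift(n=375) == 2169-07-09


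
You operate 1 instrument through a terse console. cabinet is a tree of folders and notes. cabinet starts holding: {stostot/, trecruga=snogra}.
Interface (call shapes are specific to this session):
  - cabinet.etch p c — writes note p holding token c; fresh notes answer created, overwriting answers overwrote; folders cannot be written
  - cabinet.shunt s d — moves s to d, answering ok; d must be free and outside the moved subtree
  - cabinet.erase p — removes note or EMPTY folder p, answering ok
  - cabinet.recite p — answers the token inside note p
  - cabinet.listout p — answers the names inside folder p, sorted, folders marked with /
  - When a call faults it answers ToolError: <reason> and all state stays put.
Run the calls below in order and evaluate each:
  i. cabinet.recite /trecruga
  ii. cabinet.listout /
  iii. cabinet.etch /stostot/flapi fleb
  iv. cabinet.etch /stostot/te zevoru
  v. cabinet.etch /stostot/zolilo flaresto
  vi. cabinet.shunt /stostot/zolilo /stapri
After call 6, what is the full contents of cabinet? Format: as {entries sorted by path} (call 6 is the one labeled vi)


Answer: {stapri=flaresto, stostot/, stostot/flapi=fleb, stostot/te=zevoru, trecruga=snogra}

Derivation:
-> cabinet.recite(/trecruga)
<- snogra
-> cabinet.listout(/)
<- [stostot/, trecruga]
-> cabinet.etch(/stostot/flapi, fleb)
<- created
-> cabinet.etch(/stostot/te, zevoru)
<- created
-> cabinet.etch(/stostot/zolilo, flaresto)
<- created
-> cabinet.shunt(/stostot/zolilo, /stapri)
<- ok


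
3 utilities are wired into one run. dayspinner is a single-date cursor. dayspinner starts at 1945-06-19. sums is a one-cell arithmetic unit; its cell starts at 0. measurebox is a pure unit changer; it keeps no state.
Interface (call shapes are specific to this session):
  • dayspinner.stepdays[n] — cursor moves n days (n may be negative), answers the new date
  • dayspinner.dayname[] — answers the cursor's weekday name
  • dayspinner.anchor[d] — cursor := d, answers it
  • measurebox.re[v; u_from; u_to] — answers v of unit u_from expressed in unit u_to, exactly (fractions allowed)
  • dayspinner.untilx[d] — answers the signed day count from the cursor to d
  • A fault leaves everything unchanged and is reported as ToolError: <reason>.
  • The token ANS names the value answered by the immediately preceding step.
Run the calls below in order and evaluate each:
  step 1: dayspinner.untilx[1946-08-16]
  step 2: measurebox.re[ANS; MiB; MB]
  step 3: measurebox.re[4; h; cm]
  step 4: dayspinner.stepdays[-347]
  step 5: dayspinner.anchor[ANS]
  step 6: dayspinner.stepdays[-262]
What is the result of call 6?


Step: untilx[d='1946-08-16']
Result: 423
Step: re[v='ANS'; u_from='MiB'; u_to='MB']
Result: 6930432/15625
Step: re[v='4'; u_from='h'; u_to='cm']
Result: ToolError: incompatible units
Step: stepdays[n='-347']
Result: 1944-07-07
Step: anchor[d='ANS']
Result: 1944-07-07
Step: stepdays[n='-262']
Result: 1943-10-19

Answer: 1943-10-19


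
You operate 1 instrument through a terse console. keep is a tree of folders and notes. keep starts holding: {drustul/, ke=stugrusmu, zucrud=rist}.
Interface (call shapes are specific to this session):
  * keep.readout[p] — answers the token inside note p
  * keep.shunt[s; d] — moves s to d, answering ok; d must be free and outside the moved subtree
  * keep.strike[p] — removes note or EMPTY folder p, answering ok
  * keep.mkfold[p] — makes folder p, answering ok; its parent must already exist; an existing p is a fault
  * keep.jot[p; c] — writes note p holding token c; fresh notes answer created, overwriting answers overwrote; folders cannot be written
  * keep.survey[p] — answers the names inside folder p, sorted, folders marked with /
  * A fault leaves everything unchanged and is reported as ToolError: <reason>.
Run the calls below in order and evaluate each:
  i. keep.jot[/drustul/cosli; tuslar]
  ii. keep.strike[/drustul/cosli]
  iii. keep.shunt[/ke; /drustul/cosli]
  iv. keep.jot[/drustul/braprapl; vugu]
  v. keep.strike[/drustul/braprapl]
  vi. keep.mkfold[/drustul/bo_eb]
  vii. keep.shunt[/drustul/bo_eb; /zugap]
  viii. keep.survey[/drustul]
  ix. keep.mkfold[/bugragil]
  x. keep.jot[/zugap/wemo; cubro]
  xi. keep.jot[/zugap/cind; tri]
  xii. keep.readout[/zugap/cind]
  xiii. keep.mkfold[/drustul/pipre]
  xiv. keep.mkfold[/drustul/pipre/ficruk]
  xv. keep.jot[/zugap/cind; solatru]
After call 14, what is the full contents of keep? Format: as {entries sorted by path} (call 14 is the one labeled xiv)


Answer: {bugragil/, drustul/, drustul/cosli=stugrusmu, drustul/pipre/, drustul/pipre/ficruk/, zucrud=rist, zugap/, zugap/cind=tri, zugap/wemo=cubro}

Derivation:
$ jot p: /drustul/cosli c: tuslar
= created
$ strike p: /drustul/cosli
= ok
$ shunt s: /ke d: /drustul/cosli
= ok
$ jot p: /drustul/braprapl c: vugu
= created
$ strike p: /drustul/braprapl
= ok
$ mkfold p: /drustul/bo_eb
= ok
$ shunt s: /drustul/bo_eb d: /zugap
= ok
$ survey p: /drustul
= [cosli]
$ mkfold p: /bugragil
= ok
$ jot p: /zugap/wemo c: cubro
= created
$ jot p: /zugap/cind c: tri
= created
$ readout p: /zugap/cind
= tri
$ mkfold p: /drustul/pipre
= ok
$ mkfold p: /drustul/pipre/ficruk
= ok
$ jot p: /zugap/cind c: solatru
= overwrote


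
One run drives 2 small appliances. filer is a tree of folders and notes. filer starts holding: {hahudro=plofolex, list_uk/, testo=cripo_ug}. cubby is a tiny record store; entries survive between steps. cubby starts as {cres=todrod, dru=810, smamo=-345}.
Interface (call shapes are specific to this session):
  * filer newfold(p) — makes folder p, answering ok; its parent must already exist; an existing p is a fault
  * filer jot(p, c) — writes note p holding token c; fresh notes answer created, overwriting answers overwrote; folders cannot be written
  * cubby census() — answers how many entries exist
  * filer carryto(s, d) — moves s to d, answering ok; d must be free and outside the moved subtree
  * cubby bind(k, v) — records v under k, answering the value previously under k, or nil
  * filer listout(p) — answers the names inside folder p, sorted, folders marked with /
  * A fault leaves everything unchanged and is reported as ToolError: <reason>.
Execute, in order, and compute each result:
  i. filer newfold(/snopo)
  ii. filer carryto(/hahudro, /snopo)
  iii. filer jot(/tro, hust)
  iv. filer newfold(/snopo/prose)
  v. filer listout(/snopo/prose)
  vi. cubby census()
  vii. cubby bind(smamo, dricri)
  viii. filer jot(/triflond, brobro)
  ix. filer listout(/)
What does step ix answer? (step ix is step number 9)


Answer: [hahudro, list_uk/, snopo/, testo, triflond, tro]

Derivation:
;; 1. filer newfold(p=/snopo) ~> ok
;; 2. filer carryto(s=/hahudro, d=/snopo) ~> ToolError: exists
;; 3. filer jot(p=/tro, c=hust) ~> created
;; 4. filer newfold(p=/snopo/prose) ~> ok
;; 5. filer listout(p=/snopo/prose) ~> []
;; 6. cubby census() ~> 3
;; 7. cubby bind(k=smamo, v=dricri) ~> -345
;; 8. filer jot(p=/triflond, c=brobro) ~> created
;; 9. filer listout(p=/) ~> [hahudro, list_uk/, snopo/, testo, triflond, tro]


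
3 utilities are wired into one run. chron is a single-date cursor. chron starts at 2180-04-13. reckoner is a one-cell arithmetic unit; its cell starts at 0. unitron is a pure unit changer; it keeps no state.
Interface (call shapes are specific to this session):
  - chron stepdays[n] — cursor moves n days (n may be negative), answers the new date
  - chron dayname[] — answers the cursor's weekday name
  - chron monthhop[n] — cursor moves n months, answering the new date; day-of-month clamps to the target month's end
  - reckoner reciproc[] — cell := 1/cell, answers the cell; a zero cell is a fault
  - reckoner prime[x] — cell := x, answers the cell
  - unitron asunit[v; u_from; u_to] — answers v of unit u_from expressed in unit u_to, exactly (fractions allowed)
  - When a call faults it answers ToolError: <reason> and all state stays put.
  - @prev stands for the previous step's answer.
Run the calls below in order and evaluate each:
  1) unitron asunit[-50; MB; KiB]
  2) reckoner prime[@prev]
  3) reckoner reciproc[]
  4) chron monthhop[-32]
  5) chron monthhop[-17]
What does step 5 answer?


Invoking unitron asunit passing v=-50, u_from=MB, u_to=KiB: -390625/8.
I invoke reckoner prime passing x=@prev: -390625/8.
Then reckoner reciproc(), — result: -8/390625.
I use chron monthhop passing n=-32: 2177-08-13.
I invoke chron monthhop passing n=-17, → 2176-03-13.

Answer: 2176-03-13


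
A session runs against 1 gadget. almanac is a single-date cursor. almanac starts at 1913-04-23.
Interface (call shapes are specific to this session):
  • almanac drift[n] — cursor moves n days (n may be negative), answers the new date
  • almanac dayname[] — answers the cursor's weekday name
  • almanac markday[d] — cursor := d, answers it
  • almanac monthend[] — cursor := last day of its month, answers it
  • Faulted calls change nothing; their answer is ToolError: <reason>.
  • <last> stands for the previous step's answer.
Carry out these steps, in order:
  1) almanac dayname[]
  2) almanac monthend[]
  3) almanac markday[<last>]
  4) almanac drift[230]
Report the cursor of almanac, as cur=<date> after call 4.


>> almanac dayname()
<< Wednesday
>> almanac monthend()
<< 1913-04-30
>> almanac markday(d→<last>)
<< 1913-04-30
>> almanac drift(n→230)
<< 1913-12-16

Answer: cur=1913-12-16


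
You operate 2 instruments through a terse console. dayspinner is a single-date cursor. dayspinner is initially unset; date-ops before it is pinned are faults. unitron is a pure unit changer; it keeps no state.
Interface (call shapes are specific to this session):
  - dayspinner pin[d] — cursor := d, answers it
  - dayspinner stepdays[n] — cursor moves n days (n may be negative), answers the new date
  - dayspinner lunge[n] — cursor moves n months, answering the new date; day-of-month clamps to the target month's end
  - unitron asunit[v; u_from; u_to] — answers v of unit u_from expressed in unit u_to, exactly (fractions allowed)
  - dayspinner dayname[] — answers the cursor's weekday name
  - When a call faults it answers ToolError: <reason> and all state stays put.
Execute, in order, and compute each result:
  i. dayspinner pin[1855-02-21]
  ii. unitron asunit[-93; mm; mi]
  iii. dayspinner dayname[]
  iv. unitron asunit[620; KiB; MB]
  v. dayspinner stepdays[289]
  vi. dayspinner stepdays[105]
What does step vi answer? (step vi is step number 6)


// 1. dayspinner pin(1855-02-21) => 1855-02-21
// 2. unitron asunit(-93, mm, mi) => -31/536448
// 3. dayspinner dayname() => Wednesday
// 4. unitron asunit(620, KiB, MB) => 1984/3125
// 5. dayspinner stepdays(289) => 1855-12-07
// 6. dayspinner stepdays(105) => 1856-03-21

Answer: 1856-03-21


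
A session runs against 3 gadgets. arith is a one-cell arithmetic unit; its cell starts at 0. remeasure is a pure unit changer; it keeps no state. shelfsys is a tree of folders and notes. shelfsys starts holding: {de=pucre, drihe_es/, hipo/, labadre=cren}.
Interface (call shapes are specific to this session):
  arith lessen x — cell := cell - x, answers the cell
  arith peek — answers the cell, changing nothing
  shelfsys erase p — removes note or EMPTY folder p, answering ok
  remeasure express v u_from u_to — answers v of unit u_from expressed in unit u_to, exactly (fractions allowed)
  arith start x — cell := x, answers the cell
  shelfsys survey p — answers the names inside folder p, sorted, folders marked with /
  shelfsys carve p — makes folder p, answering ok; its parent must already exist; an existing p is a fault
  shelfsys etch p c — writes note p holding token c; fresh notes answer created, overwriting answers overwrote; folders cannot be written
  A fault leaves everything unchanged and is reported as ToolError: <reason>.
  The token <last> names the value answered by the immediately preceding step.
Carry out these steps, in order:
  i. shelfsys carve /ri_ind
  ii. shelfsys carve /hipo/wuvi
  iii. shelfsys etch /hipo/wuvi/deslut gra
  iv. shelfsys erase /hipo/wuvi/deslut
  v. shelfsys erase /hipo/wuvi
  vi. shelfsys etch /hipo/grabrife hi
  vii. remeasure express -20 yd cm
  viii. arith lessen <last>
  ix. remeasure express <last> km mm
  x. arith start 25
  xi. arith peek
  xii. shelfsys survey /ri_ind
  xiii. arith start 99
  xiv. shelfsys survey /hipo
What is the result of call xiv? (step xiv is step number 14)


Answer: [grabrife]

Derivation:
# shelfsys carve(p='/ri_ind') => ok
# shelfsys carve(p='/hipo/wuvi') => ok
# shelfsys etch(p='/hipo/wuvi/deslut', c='gra') => created
# shelfsys erase(p='/hipo/wuvi/deslut') => ok
# shelfsys erase(p='/hipo/wuvi') => ok
# shelfsys etch(p='/hipo/grabrife', c='hi') => created
# remeasure express(v='-20', u_from='yd', u_to='cm') => -9144/5
# arith lessen(x='<last>') => 9144/5
# remeasure express(v='<last>', u_from='km', u_to='mm') => 1828800000
# arith start(x='25') => 25
# arith peek() => 25
# shelfsys survey(p='/ri_ind') => []
# arith start(x='99') => 99
# shelfsys survey(p='/hipo') => [grabrife]


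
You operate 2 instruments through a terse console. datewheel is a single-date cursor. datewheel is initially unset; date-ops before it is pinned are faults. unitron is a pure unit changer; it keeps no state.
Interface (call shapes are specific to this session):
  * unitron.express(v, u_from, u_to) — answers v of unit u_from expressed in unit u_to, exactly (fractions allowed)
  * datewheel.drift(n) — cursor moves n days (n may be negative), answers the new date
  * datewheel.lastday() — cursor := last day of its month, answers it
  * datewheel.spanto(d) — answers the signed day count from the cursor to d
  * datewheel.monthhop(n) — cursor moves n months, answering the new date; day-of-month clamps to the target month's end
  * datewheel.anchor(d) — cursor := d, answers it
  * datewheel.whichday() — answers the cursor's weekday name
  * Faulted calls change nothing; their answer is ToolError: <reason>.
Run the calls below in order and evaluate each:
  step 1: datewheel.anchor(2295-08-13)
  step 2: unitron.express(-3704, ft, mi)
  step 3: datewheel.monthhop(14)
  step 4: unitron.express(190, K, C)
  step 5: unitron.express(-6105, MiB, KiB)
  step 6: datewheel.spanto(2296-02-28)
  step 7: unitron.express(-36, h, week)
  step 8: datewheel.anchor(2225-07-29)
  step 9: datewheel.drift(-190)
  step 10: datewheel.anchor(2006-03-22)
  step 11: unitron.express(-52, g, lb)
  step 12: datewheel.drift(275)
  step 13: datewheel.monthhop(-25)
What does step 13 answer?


Then datewheel.anchor(d: 2295-08-13), and get 2295-08-13.
I try unitron.express(v: -3704, u_from: ft, u_to: mi): -463/660.
Next I call datewheel.monthhop(n: 14), giving 2296-10-13.
Next I call unitron.express(v: 190, u_from: K, u_to: C), yielding -1663/20.
I invoke unitron.express(v: -6105, u_from: MiB, u_to: KiB), and see -6251520.
Invoking datewheel.spanto(d: 2296-02-28), which returns -228.
I invoke unitron.express(v: -36, u_from: h, u_to: week), giving -3/14.
I try datewheel.anchor(d: 2225-07-29), — result: 2225-07-29.
I invoke datewheel.drift(n: -190), and get 2225-01-20.
I run datewheel.anchor(d: 2006-03-22), giving 2006-03-22.
Invoking unitron.express(v: -52, u_from: g, u_to: lb), → -5200000/45359237.
I try datewheel.drift(n: 275), giving 2006-12-22.
I call datewheel.monthhop(n: -25): 2004-11-22.

Answer: 2004-11-22


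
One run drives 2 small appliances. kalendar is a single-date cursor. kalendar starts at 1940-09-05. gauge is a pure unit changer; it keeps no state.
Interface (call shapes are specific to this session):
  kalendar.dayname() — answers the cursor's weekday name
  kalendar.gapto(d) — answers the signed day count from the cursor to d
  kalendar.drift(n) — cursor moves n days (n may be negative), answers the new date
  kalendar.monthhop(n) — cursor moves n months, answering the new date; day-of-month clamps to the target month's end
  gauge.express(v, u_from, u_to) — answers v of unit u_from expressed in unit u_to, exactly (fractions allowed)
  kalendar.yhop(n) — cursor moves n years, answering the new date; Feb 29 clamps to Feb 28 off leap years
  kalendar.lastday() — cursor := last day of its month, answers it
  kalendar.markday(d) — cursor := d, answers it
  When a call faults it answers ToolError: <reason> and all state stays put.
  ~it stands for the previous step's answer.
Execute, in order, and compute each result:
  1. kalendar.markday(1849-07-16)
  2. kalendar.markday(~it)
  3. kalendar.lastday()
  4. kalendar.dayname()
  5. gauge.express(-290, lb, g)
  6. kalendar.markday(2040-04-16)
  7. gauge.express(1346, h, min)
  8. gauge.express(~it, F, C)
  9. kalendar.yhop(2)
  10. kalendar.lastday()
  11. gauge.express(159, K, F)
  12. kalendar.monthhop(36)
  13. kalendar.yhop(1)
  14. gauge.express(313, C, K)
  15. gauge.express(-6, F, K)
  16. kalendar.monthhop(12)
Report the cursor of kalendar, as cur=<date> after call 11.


Answer: cur=2042-04-30

Derivation:
-- 1. kalendar.markday(d: 1849-07-16) ~> 1849-07-16
-- 2. kalendar.markday(d: ~it) ~> 1849-07-16
-- 3. kalendar.lastday() ~> 1849-07-31
-- 4. kalendar.dayname() ~> Tuesday
-- 5. gauge.express(v: -290, u_from: lb, u_to: g) ~> -1315417873/10000
-- 6. kalendar.markday(d: 2040-04-16) ~> 2040-04-16
-- 7. gauge.express(v: 1346, u_from: h, u_to: min) ~> 80760
-- 8. gauge.express(v: ~it, u_from: F, u_to: C) ~> 403640/9
-- 9. kalendar.yhop(n: 2) ~> 2042-04-16
-- 10. kalendar.lastday() ~> 2042-04-30
-- 11. gauge.express(v: 159, u_from: K, u_to: F) ~> -17347/100
-- 12. kalendar.monthhop(n: 36) ~> 2045-04-30
-- 13. kalendar.yhop(n: 1) ~> 2046-04-30
-- 14. gauge.express(v: 313, u_from: C, u_to: K) ~> 11723/20
-- 15. gauge.express(v: -6, u_from: F, u_to: K) ~> 45367/180
-- 16. kalendar.monthhop(n: 12) ~> 2047-04-30


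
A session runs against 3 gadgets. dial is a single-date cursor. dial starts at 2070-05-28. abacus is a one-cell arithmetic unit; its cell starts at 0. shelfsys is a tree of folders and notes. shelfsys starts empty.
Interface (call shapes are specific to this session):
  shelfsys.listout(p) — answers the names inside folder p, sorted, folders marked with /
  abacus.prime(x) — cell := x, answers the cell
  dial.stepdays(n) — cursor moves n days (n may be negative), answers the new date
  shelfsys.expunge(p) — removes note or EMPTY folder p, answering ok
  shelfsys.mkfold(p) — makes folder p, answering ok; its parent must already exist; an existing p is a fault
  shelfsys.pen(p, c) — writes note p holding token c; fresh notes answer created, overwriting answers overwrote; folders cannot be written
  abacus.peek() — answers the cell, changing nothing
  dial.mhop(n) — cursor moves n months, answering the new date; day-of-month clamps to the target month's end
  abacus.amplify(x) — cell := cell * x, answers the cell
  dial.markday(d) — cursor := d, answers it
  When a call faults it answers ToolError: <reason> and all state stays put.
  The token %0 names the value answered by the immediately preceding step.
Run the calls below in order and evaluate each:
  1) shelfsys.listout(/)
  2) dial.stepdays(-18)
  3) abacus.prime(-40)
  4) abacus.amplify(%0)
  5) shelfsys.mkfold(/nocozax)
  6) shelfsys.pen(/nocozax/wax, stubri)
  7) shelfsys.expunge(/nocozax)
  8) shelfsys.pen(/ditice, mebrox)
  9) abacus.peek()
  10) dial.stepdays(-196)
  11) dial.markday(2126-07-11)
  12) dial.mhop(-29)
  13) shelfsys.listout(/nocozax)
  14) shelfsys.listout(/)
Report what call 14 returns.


[in] shelfsys.listout p='/'
:: []
[in] dial.stepdays n='-18'
:: 2070-05-10
[in] abacus.prime x='-40'
:: -40
[in] abacus.amplify x='%0'
:: 1600
[in] shelfsys.mkfold p='/nocozax'
:: ok
[in] shelfsys.pen p='/nocozax/wax' c='stubri'
:: created
[in] shelfsys.expunge p='/nocozax'
:: ToolError: not empty
[in] shelfsys.pen p='/ditice' c='mebrox'
:: created
[in] abacus.peek
:: 1600
[in] dial.stepdays n='-196'
:: 2069-10-26
[in] dial.markday d='2126-07-11'
:: 2126-07-11
[in] dial.mhop n='-29'
:: 2124-02-11
[in] shelfsys.listout p='/nocozax'
:: [wax]
[in] shelfsys.listout p='/'
:: [ditice, nocozax/]

Answer: [ditice, nocozax/]


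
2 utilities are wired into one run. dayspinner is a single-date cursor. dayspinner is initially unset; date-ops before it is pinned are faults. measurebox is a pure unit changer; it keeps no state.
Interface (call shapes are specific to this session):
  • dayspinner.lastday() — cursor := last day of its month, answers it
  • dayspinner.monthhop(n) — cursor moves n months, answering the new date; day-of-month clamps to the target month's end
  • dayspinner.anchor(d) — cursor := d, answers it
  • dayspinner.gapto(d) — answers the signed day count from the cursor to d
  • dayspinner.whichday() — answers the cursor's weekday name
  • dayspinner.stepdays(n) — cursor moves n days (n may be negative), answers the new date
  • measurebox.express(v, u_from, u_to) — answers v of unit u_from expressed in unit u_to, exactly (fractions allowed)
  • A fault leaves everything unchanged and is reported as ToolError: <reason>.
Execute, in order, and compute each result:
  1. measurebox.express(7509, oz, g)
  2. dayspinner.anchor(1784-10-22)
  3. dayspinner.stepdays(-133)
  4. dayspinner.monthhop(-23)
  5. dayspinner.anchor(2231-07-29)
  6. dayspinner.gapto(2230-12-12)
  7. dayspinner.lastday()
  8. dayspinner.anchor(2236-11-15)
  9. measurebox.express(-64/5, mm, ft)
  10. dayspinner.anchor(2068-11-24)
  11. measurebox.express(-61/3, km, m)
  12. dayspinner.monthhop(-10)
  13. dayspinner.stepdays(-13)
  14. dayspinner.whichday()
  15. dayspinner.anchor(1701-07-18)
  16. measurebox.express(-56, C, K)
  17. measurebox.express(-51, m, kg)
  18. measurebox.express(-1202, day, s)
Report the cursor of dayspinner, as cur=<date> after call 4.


Answer: cur=1782-07-11

Derivation:
# measurebox.express(7509, oz, g) : 340602510633/1600000
# dayspinner.anchor(1784-10-22) : 1784-10-22
# dayspinner.stepdays(-133) : 1784-06-11
# dayspinner.monthhop(-23) : 1782-07-11
# dayspinner.anchor(2231-07-29) : 2231-07-29
# dayspinner.gapto(2230-12-12) : -229
# dayspinner.lastday() : 2231-07-31
# dayspinner.anchor(2236-11-15) : 2236-11-15
# measurebox.express(-64/5, mm, ft) : -16/381
# dayspinner.anchor(2068-11-24) : 2068-11-24
# measurebox.express(-61/3, km, m) : -61000/3
# dayspinner.monthhop(-10) : 2068-01-24
# dayspinner.stepdays(-13) : 2068-01-11
# dayspinner.whichday() : Wednesday
# dayspinner.anchor(1701-07-18) : 1701-07-18
# measurebox.express(-56, C, K) : 4343/20
# measurebox.express(-51, m, kg) : ToolError: incompatible units
# measurebox.express(-1202, day, s) : -103852800


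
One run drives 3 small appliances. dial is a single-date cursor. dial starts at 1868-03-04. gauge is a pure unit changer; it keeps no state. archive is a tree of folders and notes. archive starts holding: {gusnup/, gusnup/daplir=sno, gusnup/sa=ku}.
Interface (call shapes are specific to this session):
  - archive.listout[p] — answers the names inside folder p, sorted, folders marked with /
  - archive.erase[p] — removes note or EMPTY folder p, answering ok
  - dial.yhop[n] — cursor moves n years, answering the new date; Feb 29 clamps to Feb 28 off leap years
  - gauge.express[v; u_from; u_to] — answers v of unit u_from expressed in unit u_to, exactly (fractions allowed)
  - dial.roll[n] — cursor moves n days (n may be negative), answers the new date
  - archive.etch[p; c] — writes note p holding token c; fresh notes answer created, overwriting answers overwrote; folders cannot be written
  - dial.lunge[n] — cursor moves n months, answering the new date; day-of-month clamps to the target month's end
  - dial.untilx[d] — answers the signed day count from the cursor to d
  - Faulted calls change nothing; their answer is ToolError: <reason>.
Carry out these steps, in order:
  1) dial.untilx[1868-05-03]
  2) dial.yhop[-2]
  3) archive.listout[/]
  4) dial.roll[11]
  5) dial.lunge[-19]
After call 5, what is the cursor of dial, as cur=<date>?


Answer: cur=1864-08-15

Derivation:
Now I run dial.untilx passing d→1868-05-03, yielding 60.
Invoking dial.yhop passing n→-2, → 1866-03-04.
Now I run archive.listout passing p→/, → [gusnup/].
I run dial.roll passing n→11, yielding 1866-03-15.
Then dial.lunge passing n→-19, which returns 1864-08-15.


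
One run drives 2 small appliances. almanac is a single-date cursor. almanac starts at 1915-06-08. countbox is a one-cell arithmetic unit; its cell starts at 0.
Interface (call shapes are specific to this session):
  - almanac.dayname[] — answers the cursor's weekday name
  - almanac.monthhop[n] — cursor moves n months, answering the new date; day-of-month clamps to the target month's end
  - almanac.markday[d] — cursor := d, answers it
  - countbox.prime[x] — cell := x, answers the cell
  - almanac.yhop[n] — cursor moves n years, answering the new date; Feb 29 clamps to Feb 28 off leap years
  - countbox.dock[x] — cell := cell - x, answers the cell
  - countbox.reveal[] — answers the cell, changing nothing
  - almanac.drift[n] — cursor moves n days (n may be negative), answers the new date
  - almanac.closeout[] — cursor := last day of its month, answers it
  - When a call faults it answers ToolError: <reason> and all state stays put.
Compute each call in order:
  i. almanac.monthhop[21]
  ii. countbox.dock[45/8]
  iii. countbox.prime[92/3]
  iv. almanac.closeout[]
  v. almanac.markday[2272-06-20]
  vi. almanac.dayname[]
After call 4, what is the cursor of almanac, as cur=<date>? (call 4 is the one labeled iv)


>> monthhop(n: 21)
<< 1917-03-08
>> dock(x: 45/8)
<< -45/8
>> prime(x: 92/3)
<< 92/3
>> closeout()
<< 1917-03-31
>> markday(d: 2272-06-20)
<< 2272-06-20
>> dayname()
<< Thursday

Answer: cur=1917-03-31


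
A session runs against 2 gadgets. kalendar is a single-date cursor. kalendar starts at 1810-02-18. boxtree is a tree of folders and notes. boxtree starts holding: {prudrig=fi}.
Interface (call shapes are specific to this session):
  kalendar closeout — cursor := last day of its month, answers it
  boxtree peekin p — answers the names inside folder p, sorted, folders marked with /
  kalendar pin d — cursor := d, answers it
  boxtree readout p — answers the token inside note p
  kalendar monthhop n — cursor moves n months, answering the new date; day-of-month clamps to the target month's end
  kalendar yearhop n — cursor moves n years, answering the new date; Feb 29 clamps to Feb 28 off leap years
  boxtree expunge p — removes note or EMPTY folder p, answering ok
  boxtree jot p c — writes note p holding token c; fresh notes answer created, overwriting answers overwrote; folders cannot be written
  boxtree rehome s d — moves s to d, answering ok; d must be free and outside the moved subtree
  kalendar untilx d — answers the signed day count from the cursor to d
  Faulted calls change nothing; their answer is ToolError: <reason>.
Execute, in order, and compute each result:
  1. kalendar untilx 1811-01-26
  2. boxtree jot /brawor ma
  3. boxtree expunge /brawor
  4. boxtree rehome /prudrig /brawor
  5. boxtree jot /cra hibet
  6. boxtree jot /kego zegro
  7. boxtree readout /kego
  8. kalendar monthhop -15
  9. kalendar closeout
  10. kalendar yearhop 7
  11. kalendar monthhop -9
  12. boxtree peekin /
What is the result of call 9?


Do: kalendar untilx[d: 1811-01-26]
See: 342
Do: boxtree jot[p: /brawor; c: ma]
See: created
Do: boxtree expunge[p: /brawor]
See: ok
Do: boxtree rehome[s: /prudrig; d: /brawor]
See: ok
Do: boxtree jot[p: /cra; c: hibet]
See: created
Do: boxtree jot[p: /kego; c: zegro]
See: created
Do: boxtree readout[p: /kego]
See: zegro
Do: kalendar monthhop[n: -15]
See: 1808-11-18
Do: kalendar closeout[]
See: 1808-11-30
Do: kalendar yearhop[n: 7]
See: 1815-11-30
Do: kalendar monthhop[n: -9]
See: 1815-02-28
Do: boxtree peekin[p: /]
See: [brawor, cra, kego]

Answer: 1808-11-30


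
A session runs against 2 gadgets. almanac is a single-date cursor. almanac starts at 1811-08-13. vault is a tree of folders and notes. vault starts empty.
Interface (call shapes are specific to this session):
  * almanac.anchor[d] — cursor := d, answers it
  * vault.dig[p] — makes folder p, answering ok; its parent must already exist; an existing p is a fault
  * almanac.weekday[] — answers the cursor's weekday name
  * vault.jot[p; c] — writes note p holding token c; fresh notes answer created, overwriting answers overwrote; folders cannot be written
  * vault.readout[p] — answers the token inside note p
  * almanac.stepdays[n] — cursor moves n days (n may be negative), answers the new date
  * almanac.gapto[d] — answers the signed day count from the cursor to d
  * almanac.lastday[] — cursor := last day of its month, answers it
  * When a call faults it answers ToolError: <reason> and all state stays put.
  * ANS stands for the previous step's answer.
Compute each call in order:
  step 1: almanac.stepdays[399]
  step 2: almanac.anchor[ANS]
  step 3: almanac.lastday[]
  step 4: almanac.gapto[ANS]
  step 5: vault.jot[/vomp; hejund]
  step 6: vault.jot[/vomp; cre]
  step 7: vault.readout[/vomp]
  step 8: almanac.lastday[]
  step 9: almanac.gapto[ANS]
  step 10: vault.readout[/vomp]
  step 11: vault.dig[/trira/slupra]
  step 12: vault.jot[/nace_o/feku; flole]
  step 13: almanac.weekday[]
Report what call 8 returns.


>>> stepdays n: 399
= 1812-09-15
>>> anchor d: ANS
= 1812-09-15
>>> lastday
= 1812-09-30
>>> gapto d: ANS
= 0
>>> jot p: /vomp c: hejund
= created
>>> jot p: /vomp c: cre
= overwrote
>>> readout p: /vomp
= cre
>>> lastday
= 1812-09-30
>>> gapto d: ANS
= 0
>>> readout p: /vomp
= cre
>>> dig p: /trira/slupra
= ToolError: no parent
>>> jot p: /nace_o/feku c: flole
= ToolError: no parent
>>> weekday
= Wednesday

Answer: 1812-09-30


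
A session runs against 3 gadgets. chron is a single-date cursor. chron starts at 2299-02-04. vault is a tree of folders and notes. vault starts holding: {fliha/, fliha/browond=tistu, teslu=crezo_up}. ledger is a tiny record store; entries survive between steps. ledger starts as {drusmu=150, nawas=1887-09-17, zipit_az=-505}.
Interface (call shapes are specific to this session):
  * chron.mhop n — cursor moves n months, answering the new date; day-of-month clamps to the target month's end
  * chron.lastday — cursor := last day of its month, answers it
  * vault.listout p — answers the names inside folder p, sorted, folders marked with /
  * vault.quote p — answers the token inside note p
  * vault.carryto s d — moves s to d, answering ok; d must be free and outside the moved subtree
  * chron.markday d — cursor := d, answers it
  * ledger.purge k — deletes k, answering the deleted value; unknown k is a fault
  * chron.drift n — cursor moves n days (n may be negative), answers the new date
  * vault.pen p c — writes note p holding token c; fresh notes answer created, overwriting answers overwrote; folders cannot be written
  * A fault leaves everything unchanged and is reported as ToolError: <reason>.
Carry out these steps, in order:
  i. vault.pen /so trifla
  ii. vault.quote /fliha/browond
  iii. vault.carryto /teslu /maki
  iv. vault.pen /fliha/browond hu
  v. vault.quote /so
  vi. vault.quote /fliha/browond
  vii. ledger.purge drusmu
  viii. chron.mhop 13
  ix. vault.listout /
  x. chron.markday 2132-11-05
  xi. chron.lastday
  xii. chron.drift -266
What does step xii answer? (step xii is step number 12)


CALL vault.pen[p→/so; c→trifla]
RET  created
CALL vault.quote[p→/fliha/browond]
RET  tistu
CALL vault.carryto[s→/teslu; d→/maki]
RET  ok
CALL vault.pen[p→/fliha/browond; c→hu]
RET  overwrote
CALL vault.quote[p→/so]
RET  trifla
CALL vault.quote[p→/fliha/browond]
RET  hu
CALL ledger.purge[k→drusmu]
RET  150
CALL chron.mhop[n→13]
RET  2300-03-04
CALL vault.listout[p→/]
RET  [fliha/, maki, so]
CALL chron.markday[d→2132-11-05]
RET  2132-11-05
CALL chron.lastday[]
RET  2132-11-30
CALL chron.drift[n→-266]
RET  2132-03-09

Answer: 2132-03-09


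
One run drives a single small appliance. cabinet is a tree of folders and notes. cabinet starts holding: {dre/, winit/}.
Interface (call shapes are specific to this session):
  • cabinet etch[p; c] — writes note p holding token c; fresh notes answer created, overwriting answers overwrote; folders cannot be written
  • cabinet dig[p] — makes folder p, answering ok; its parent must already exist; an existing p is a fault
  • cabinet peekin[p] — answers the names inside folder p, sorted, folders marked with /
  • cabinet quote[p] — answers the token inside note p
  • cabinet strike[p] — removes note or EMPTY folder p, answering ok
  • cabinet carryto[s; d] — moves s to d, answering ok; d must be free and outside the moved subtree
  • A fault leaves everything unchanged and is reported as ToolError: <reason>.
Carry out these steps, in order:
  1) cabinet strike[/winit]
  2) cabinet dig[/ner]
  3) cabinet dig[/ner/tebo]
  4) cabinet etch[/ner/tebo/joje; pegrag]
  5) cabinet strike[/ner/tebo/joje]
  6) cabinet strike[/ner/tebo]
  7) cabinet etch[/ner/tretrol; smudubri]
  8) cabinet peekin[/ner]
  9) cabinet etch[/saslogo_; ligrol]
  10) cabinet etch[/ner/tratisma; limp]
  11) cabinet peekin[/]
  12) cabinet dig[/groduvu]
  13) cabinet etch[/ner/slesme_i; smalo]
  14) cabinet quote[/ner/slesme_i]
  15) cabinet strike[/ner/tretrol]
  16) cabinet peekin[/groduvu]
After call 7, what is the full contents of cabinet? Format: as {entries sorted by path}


Answer: {dre/, ner/, ner/tretrol=smudubri}

Derivation:
[in] cabinet strike p: /winit
= ok
[in] cabinet dig p: /ner
= ok
[in] cabinet dig p: /ner/tebo
= ok
[in] cabinet etch p: /ner/tebo/joje c: pegrag
= created
[in] cabinet strike p: /ner/tebo/joje
= ok
[in] cabinet strike p: /ner/tebo
= ok
[in] cabinet etch p: /ner/tretrol c: smudubri
= created
[in] cabinet peekin p: /ner
= [tretrol]
[in] cabinet etch p: /saslogo_ c: ligrol
= created
[in] cabinet etch p: /ner/tratisma c: limp
= created
[in] cabinet peekin p: /
= [dre/, ner/, saslogo_]
[in] cabinet dig p: /groduvu
= ok
[in] cabinet etch p: /ner/slesme_i c: smalo
= created
[in] cabinet quote p: /ner/slesme_i
= smalo
[in] cabinet strike p: /ner/tretrol
= ok
[in] cabinet peekin p: /groduvu
= []


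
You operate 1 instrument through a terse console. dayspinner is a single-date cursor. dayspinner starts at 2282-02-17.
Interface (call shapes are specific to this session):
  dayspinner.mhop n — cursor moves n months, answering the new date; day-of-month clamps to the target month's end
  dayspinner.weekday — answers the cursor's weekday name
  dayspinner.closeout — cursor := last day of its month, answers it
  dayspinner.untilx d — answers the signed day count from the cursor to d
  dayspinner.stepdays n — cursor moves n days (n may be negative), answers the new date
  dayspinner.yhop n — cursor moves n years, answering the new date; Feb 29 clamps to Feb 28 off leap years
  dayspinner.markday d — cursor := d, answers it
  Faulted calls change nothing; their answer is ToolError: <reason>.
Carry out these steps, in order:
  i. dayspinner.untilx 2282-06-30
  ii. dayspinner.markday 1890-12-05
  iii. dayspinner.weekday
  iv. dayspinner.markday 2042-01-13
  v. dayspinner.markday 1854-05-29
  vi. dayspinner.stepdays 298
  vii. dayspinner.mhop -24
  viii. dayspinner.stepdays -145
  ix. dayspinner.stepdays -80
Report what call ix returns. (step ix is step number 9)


[in] untilx d=2282-06-30
:: 133
[in] markday d=1890-12-05
:: 1890-12-05
[in] weekday
:: Friday
[in] markday d=2042-01-13
:: 2042-01-13
[in] markday d=1854-05-29
:: 1854-05-29
[in] stepdays n=298
:: 1855-03-23
[in] mhop n=-24
:: 1853-03-23
[in] stepdays n=-145
:: 1852-10-29
[in] stepdays n=-80
:: 1852-08-10

Answer: 1852-08-10


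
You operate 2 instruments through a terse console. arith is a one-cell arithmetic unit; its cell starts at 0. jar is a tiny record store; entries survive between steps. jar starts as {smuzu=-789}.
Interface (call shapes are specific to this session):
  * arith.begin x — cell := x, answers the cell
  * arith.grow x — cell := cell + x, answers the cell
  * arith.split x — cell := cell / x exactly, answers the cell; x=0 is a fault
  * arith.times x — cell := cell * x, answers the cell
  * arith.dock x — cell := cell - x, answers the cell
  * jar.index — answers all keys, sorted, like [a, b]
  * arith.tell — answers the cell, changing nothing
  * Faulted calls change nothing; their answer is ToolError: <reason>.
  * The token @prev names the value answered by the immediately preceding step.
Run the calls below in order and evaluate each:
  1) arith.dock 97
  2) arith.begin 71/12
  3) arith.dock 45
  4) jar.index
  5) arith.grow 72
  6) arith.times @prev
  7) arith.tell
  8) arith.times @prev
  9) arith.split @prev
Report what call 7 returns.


Answer: 156025/144

Derivation:
// arith.dock(x='97') == -97
// arith.begin(x='71/12') == 71/12
// arith.dock(x='45') == -469/12
// jar.index() == [smuzu]
// arith.grow(x='72') == 395/12
// arith.times(x='@prev') == 156025/144
// arith.tell() == 156025/144
// arith.times(x='@prev') == 24343800625/20736
// arith.split(x='@prev') == 1
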